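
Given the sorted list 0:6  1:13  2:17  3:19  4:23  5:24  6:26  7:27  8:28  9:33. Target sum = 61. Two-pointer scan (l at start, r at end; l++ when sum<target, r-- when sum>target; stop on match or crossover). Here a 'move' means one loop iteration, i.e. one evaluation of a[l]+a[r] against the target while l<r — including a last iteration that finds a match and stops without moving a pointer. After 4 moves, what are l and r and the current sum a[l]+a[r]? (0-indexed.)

l=4, r=9, sum=56

[0,9] 6+33=39 <61 → l++
[1,9] 13+33=46 <61 → l++
[2,9] 17+33=50 <61 → l++
[3,9] 19+33=52 <61 → l++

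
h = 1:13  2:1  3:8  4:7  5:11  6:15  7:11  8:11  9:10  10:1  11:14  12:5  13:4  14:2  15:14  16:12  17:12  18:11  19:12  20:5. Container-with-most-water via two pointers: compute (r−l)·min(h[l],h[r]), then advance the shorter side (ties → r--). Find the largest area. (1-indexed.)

l=1 r=20: min(13,5)*19=95 best=95 *, r--
l=1 r=19: min(13,12)*18=216 best=216 *, r--
l=1 r=18: min(13,11)*17=187 best=216, r--
l=1 r=17: min(13,12)*16=192 best=216, r--
l=1 r=16: min(13,12)*15=180 best=216, r--
l=1 r=15: min(13,14)*14=182 best=216, l++
l=2 r=15: min(1,14)*13=13 best=216, l++
l=3 r=15: min(8,14)*12=96 best=216, l++
l=4 r=15: min(7,14)*11=77 best=216, l++
l=5 r=15: min(11,14)*10=110 best=216, l++
l=6 r=15: min(15,14)*9=126 best=216, r--
l=6 r=14: min(15,2)*8=16 best=216, r--
l=6 r=13: min(15,4)*7=28 best=216, r--
l=6 r=12: min(15,5)*6=30 best=216, r--
l=6 r=11: min(15,14)*5=70 best=216, r--
l=6 r=10: min(15,1)*4=4 best=216, r--
l=6 r=9: min(15,10)*3=30 best=216, r--
l=6 r=8: min(15,11)*2=22 best=216, r--
l=6 r=7: min(15,11)*1=11 best=216, r--

max area = 216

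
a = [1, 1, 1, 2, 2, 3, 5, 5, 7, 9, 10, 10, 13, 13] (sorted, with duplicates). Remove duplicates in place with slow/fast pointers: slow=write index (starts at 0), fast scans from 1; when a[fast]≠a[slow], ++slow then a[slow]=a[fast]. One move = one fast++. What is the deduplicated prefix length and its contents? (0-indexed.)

length 8; prefix = [1, 2, 3, 5, 7, 9, 10, 13]

(s=0,f=1) a[fast]=1=a[slow] dup → fast++
(s=0,f=2) a[fast]=1=a[slow] dup → fast++
(s=0,f=3) a[fast]=2≠a[slow]=1 write a[1]=2 → slow++,fast++
(s=1,f=4) a[fast]=2=a[slow] dup → fast++
(s=1,f=5) a[fast]=3≠a[slow]=2 write a[2]=3 → slow++,fast++
(s=2,f=6) a[fast]=5≠a[slow]=3 write a[3]=5 → slow++,fast++
(s=3,f=7) a[fast]=5=a[slow] dup → fast++
(s=3,f=8) a[fast]=7≠a[slow]=5 write a[4]=7 → slow++,fast++
(s=4,f=9) a[fast]=9≠a[slow]=7 write a[5]=9 → slow++,fast++
(s=5,f=10) a[fast]=10≠a[slow]=9 write a[6]=10 → slow++,fast++
(s=6,f=11) a[fast]=10=a[slow] dup → fast++
(s=6,f=12) a[fast]=13≠a[slow]=10 write a[7]=13 → slow++,fast++
(s=7,f=13) a[fast]=13=a[slow] dup → fast++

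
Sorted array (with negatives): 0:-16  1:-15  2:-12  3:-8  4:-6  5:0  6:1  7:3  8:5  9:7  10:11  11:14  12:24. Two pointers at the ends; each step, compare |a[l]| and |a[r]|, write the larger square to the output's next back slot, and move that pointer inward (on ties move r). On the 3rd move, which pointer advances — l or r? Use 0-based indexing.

[0,12] |-16|<=|24| out[12]=576 → r--
[0,11] |-16|>|14| out[11]=256 → l++
[1,11] |-15|>|14| out[10]=225 → l++

l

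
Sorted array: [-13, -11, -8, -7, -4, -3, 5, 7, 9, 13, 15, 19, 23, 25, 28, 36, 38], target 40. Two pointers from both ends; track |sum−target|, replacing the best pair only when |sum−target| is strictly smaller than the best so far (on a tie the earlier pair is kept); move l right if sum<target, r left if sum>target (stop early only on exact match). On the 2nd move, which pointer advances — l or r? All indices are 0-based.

l

[0,16] -13+38=25 d=15 * → l++
[1,16] -11+38=27 d=13 * → l++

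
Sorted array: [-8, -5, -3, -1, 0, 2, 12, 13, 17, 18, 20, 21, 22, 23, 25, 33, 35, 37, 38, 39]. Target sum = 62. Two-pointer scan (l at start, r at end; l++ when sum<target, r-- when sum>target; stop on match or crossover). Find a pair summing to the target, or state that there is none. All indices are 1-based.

(23, 39)

[1,20] -8+39=31 <62 → l++
[2,20] -5+39=34 <62 → l++
[3,20] -3+39=36 <62 → l++
[4,20] -1+39=38 <62 → l++
[5,20] 0+39=39 <62 → l++
[6,20] 2+39=41 <62 → l++
[7,20] 12+39=51 <62 → l++
[8,20] 13+39=52 <62 → l++
[9,20] 17+39=56 <62 → l++
[10,20] 18+39=57 <62 → l++
[11,20] 20+39=59 <62 → l++
[12,20] 21+39=60 <62 → l++
[13,20] 22+39=61 <62 → l++
[14,20] 23+39=62 → found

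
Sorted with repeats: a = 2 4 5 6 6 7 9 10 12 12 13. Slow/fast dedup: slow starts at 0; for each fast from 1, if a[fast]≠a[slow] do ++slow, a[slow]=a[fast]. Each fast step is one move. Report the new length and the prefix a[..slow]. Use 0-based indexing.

slow=0 fast=1: a[fast]=4≠a[slow]=2 write a[1]=4, slow++,fast++
slow=1 fast=2: a[fast]=5≠a[slow]=4 write a[2]=5, slow++,fast++
slow=2 fast=3: a[fast]=6≠a[slow]=5 write a[3]=6, slow++,fast++
slow=3 fast=4: a[fast]=6=a[slow] dup, fast++
slow=3 fast=5: a[fast]=7≠a[slow]=6 write a[4]=7, slow++,fast++
slow=4 fast=6: a[fast]=9≠a[slow]=7 write a[5]=9, slow++,fast++
slow=5 fast=7: a[fast]=10≠a[slow]=9 write a[6]=10, slow++,fast++
slow=6 fast=8: a[fast]=12≠a[slow]=10 write a[7]=12, slow++,fast++
slow=7 fast=9: a[fast]=12=a[slow] dup, fast++
slow=7 fast=10: a[fast]=13≠a[slow]=12 write a[8]=13, slow++,fast++

length 9; prefix = [2, 4, 5, 6, 7, 9, 10, 12, 13]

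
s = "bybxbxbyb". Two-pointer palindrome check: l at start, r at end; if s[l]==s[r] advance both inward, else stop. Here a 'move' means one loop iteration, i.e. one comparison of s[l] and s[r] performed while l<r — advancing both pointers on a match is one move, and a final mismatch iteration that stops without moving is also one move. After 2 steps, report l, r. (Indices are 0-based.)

l=2, r=6

l=0 r=8: 'b'=='b', l++,r--
l=1 r=7: 'y'=='y', l++,r--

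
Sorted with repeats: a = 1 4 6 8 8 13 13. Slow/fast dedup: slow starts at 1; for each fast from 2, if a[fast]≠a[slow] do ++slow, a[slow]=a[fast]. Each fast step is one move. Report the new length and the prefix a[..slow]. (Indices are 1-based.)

slow=1 fast=2: a[fast]=4≠a[slow]=1 write a[2]=4, slow++,fast++
slow=2 fast=3: a[fast]=6≠a[slow]=4 write a[3]=6, slow++,fast++
slow=3 fast=4: a[fast]=8≠a[slow]=6 write a[4]=8, slow++,fast++
slow=4 fast=5: a[fast]=8=a[slow] dup, fast++
slow=4 fast=6: a[fast]=13≠a[slow]=8 write a[5]=13, slow++,fast++
slow=5 fast=7: a[fast]=13=a[slow] dup, fast++

length 5; prefix = [1, 4, 6, 8, 13]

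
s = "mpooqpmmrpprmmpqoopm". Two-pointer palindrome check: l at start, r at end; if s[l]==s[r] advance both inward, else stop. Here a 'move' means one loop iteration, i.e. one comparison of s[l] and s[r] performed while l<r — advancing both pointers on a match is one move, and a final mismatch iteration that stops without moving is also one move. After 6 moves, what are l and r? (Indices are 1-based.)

[1,20] 'm'=='m' → l++,r--
[2,19] 'p'=='p' → l++,r--
[3,18] 'o'=='o' → l++,r--
[4,17] 'o'=='o' → l++,r--
[5,16] 'q'=='q' → l++,r--
[6,15] 'p'=='p' → l++,r--

l=7, r=14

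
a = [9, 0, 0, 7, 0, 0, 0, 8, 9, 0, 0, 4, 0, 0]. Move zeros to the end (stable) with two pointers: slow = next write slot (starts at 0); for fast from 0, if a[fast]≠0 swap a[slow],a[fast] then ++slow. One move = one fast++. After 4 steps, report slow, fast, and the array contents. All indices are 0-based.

(s=0,f=0) a[fast]=9≠0 swap→a[0]=9 → slow++,fast++
(s=1,f=1) a[fast]=0 → fast++
(s=1,f=2) a[fast]=0 → fast++
(s=1,f=3) a[fast]=7≠0 swap→a[1]=7 → slow++,fast++

slow=2, fast=4, a=[9, 7, 0, 0, 0, 0, 0, 8, 9, 0, 0, 4, 0, 0]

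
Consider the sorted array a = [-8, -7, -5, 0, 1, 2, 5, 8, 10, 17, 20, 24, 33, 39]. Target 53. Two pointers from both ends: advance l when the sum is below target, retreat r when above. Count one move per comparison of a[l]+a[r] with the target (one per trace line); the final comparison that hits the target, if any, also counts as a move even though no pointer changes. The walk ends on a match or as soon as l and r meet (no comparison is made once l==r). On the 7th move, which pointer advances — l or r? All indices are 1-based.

l

[1,14] -8+39=31 <53 → l++
[2,14] -7+39=32 <53 → l++
[3,14] -5+39=34 <53 → l++
[4,14] 0+39=39 <53 → l++
[5,14] 1+39=40 <53 → l++
[6,14] 2+39=41 <53 → l++
[7,14] 5+39=44 <53 → l++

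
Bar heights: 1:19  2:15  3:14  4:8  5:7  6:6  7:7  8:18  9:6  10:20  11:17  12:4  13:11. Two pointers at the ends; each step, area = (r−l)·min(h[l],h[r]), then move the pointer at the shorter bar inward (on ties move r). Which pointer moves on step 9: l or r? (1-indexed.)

l

l=1 r=13: min(19,11)*12=132 best=132 *, r--
l=1 r=12: min(19,4)*11=44 best=132, r--
l=1 r=11: min(19,17)*10=170 best=170 *, r--
l=1 r=10: min(19,20)*9=171 best=171 *, l++
l=2 r=10: min(15,20)*8=120 best=171, l++
l=3 r=10: min(14,20)*7=98 best=171, l++
l=4 r=10: min(8,20)*6=48 best=171, l++
l=5 r=10: min(7,20)*5=35 best=171, l++
l=6 r=10: min(6,20)*4=24 best=171, l++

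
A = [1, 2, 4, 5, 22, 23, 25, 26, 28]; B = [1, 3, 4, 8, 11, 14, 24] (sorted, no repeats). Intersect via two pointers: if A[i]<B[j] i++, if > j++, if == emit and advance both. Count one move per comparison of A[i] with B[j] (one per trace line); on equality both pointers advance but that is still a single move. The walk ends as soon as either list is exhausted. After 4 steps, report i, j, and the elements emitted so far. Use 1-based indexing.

i=4, j=4, emitted=[1, 4]

[i=1,j=1] 1==1 emit → i++,j++
[i=2,j=2] 2<3 → i++
[i=3,j=2] 4>3 → j++
[i=3,j=3] 4==4 emit → i++,j++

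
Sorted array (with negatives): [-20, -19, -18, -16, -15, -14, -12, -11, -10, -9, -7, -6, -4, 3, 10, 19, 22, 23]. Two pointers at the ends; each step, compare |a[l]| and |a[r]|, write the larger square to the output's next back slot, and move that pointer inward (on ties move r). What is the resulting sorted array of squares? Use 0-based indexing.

l=0 r=17: |-20|<=|23| out[17]=529, r--
l=0 r=16: |-20|<=|22| out[16]=484, r--
l=0 r=15: |-20|>|19| out[15]=400, l++
l=1 r=15: |-19|<=|19| out[14]=361, r--
l=1 r=14: |-19|>|10| out[13]=361, l++
l=2 r=14: |-18|>|10| out[12]=324, l++
l=3 r=14: |-16|>|10| out[11]=256, l++
l=4 r=14: |-15|>|10| out[10]=225, l++
l=5 r=14: |-14|>|10| out[9]=196, l++
l=6 r=14: |-12|>|10| out[8]=144, l++
l=7 r=14: |-11|>|10| out[7]=121, l++
l=8 r=14: |-10|<=|10| out[6]=100, r--
l=8 r=13: |-10|>|3| out[5]=100, l++
l=9 r=13: |-9|>|3| out[4]=81, l++
l=10 r=13: |-7|>|3| out[3]=49, l++
l=11 r=13: |-6|>|3| out[2]=36, l++
l=12 r=13: |-4|>|3| out[1]=16, l++
l=13 r=13: |3|<=|3| out[0]=9, r--

[9, 16, 36, 49, 81, 100, 100, 121, 144, 196, 225, 256, 324, 361, 361, 400, 484, 529]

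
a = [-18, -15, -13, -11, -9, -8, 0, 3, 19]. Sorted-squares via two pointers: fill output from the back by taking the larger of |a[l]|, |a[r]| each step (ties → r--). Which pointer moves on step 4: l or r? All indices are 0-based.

l

l=0 r=8: |-18|<=|19| out[8]=361, r--
l=0 r=7: |-18|>|3| out[7]=324, l++
l=1 r=7: |-15|>|3| out[6]=225, l++
l=2 r=7: |-13|>|3| out[5]=169, l++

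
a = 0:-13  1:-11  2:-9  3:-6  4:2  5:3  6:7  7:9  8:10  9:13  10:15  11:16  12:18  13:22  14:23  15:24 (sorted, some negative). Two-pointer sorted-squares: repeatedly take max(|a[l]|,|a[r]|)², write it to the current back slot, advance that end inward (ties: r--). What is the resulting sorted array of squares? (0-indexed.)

[4, 9, 36, 49, 81, 81, 100, 121, 169, 169, 225, 256, 324, 484, 529, 576]

[0,15] |-13|<=|24| out[15]=576 → r--
[0,14] |-13|<=|23| out[14]=529 → r--
[0,13] |-13|<=|22| out[13]=484 → r--
[0,12] |-13|<=|18| out[12]=324 → r--
[0,11] |-13|<=|16| out[11]=256 → r--
[0,10] |-13|<=|15| out[10]=225 → r--
[0,9] |-13|<=|13| out[9]=169 → r--
[0,8] |-13|>|10| out[8]=169 → l++
[1,8] |-11|>|10| out[7]=121 → l++
[2,8] |-9|<=|10| out[6]=100 → r--
[2,7] |-9|<=|9| out[5]=81 → r--
[2,6] |-9|>|7| out[4]=81 → l++
[3,6] |-6|<=|7| out[3]=49 → r--
[3,5] |-6|>|3| out[2]=36 → l++
[4,5] |2|<=|3| out[1]=9 → r--
[4,4] |2|<=|2| out[0]=4 → r--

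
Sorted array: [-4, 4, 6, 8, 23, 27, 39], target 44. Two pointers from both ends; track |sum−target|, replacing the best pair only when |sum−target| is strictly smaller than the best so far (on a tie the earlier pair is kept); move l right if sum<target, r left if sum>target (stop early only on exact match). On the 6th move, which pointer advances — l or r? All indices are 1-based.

[1,7] -4+39=35 d=9 * → l++
[2,7] 4+39=43 d=1 * → l++
[3,7] 6+39=45 d=1 → r--
[3,6] 6+27=33 d=11 → l++
[4,6] 8+27=35 d=9 → l++
[5,6] 23+27=50 d=6 → r--

r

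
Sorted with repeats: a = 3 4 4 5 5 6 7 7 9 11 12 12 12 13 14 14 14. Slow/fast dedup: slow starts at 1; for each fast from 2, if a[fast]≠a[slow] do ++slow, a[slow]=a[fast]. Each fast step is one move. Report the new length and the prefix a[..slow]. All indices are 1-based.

length 10; prefix = [3, 4, 5, 6, 7, 9, 11, 12, 13, 14]

(s=1,f=2) a[fast]=4≠a[slow]=3 write a[2]=4 → slow++,fast++
(s=2,f=3) a[fast]=4=a[slow] dup → fast++
(s=2,f=4) a[fast]=5≠a[slow]=4 write a[3]=5 → slow++,fast++
(s=3,f=5) a[fast]=5=a[slow] dup → fast++
(s=3,f=6) a[fast]=6≠a[slow]=5 write a[4]=6 → slow++,fast++
(s=4,f=7) a[fast]=7≠a[slow]=6 write a[5]=7 → slow++,fast++
(s=5,f=8) a[fast]=7=a[slow] dup → fast++
(s=5,f=9) a[fast]=9≠a[slow]=7 write a[6]=9 → slow++,fast++
(s=6,f=10) a[fast]=11≠a[slow]=9 write a[7]=11 → slow++,fast++
(s=7,f=11) a[fast]=12≠a[slow]=11 write a[8]=12 → slow++,fast++
(s=8,f=12) a[fast]=12=a[slow] dup → fast++
(s=8,f=13) a[fast]=12=a[slow] dup → fast++
(s=8,f=14) a[fast]=13≠a[slow]=12 write a[9]=13 → slow++,fast++
(s=9,f=15) a[fast]=14≠a[slow]=13 write a[10]=14 → slow++,fast++
(s=10,f=16) a[fast]=14=a[slow] dup → fast++
(s=10,f=17) a[fast]=14=a[slow] dup → fast++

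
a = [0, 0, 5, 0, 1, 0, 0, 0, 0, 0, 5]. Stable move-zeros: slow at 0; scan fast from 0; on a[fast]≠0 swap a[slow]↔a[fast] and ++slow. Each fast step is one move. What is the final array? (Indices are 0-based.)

[5, 1, 5, 0, 0, 0, 0, 0, 0, 0, 0]

(s=0,f=0) a[fast]=0 → fast++
(s=0,f=1) a[fast]=0 → fast++
(s=0,f=2) a[fast]=5≠0 swap→a[0]=5 → slow++,fast++
(s=1,f=3) a[fast]=0 → fast++
(s=1,f=4) a[fast]=1≠0 swap→a[1]=1 → slow++,fast++
(s=2,f=5) a[fast]=0 → fast++
(s=2,f=6) a[fast]=0 → fast++
(s=2,f=7) a[fast]=0 → fast++
(s=2,f=8) a[fast]=0 → fast++
(s=2,f=9) a[fast]=0 → fast++
(s=2,f=10) a[fast]=5≠0 swap→a[2]=5 → slow++,fast++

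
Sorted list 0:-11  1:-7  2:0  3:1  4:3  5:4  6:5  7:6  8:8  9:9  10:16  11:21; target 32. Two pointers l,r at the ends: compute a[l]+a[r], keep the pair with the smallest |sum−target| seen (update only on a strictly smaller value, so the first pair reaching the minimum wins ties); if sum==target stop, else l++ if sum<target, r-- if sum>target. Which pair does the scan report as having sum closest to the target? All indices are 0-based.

pair (9, 21) with sum 30 (|Δ|=2)

[0,11] -11+21=10 d=22 * → l++
[1,11] -7+21=14 d=18 * → l++
[2,11] 0+21=21 d=11 * → l++
[3,11] 1+21=22 d=10 * → l++
[4,11] 3+21=24 d=8 * → l++
[5,11] 4+21=25 d=7 * → l++
[6,11] 5+21=26 d=6 * → l++
[7,11] 6+21=27 d=5 * → l++
[8,11] 8+21=29 d=3 * → l++
[9,11] 9+21=30 d=2 * → l++
[10,11] 16+21=37 d=5 → r--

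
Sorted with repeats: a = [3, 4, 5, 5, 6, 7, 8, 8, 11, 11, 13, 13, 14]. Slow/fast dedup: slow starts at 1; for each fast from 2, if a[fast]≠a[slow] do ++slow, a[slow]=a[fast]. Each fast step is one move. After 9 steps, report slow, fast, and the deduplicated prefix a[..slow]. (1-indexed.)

(s=1,f=2) a[fast]=4≠a[slow]=3 write a[2]=4 → slow++,fast++
(s=2,f=3) a[fast]=5≠a[slow]=4 write a[3]=5 → slow++,fast++
(s=3,f=4) a[fast]=5=a[slow] dup → fast++
(s=3,f=5) a[fast]=6≠a[slow]=5 write a[4]=6 → slow++,fast++
(s=4,f=6) a[fast]=7≠a[slow]=6 write a[5]=7 → slow++,fast++
(s=5,f=7) a[fast]=8≠a[slow]=7 write a[6]=8 → slow++,fast++
(s=6,f=8) a[fast]=8=a[slow] dup → fast++
(s=6,f=9) a[fast]=11≠a[slow]=8 write a[7]=11 → slow++,fast++
(s=7,f=10) a[fast]=11=a[slow] dup → fast++

slow=7, fast=11, prefix=[3, 4, 5, 6, 7, 8, 11]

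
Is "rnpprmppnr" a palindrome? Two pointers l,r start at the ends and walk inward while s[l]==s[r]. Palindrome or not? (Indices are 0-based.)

l=0 r=9: 'r'=='r', l++,r--
l=1 r=8: 'n'=='n', l++,r--
l=2 r=7: 'p'=='p', l++,r--
l=3 r=6: 'p'=='p', l++,r--
l=4 r=5: 'r'!='m', stop

not a palindrome (mismatch at 4,5)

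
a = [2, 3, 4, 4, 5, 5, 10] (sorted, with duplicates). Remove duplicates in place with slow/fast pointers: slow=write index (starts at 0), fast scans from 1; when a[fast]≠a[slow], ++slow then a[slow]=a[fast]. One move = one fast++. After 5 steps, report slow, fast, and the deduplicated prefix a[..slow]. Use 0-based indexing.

slow=3, fast=6, prefix=[2, 3, 4, 5]

(s=0,f=1) a[fast]=3≠a[slow]=2 write a[1]=3 → slow++,fast++
(s=1,f=2) a[fast]=4≠a[slow]=3 write a[2]=4 → slow++,fast++
(s=2,f=3) a[fast]=4=a[slow] dup → fast++
(s=2,f=4) a[fast]=5≠a[slow]=4 write a[3]=5 → slow++,fast++
(s=3,f=5) a[fast]=5=a[slow] dup → fast++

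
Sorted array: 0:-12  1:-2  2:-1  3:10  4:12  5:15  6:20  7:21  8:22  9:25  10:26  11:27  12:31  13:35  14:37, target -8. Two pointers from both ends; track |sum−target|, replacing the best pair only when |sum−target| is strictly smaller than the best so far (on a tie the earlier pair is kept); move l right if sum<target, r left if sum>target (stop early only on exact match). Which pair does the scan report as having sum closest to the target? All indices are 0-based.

l=0 r=14: -12+37=25 d=33 *, r--
l=0 r=13: -12+35=23 d=31 *, r--
l=0 r=12: -12+31=19 d=27 *, r--
l=0 r=11: -12+27=15 d=23 *, r--
l=0 r=10: -12+26=14 d=22 *, r--
l=0 r=9: -12+25=13 d=21 *, r--
l=0 r=8: -12+22=10 d=18 *, r--
l=0 r=7: -12+21=9 d=17 *, r--
l=0 r=6: -12+20=8 d=16 *, r--
l=0 r=5: -12+15=3 d=11 *, r--
l=0 r=4: -12+12=0 d=8 *, r--
l=0 r=3: -12+10=-2 d=6 *, r--
l=0 r=2: -12+-1=-13 d=5 *, l++
l=1 r=2: -2+-1=-3 d=5, r--

pair (-12, -1) with sum -13 (|Δ|=5)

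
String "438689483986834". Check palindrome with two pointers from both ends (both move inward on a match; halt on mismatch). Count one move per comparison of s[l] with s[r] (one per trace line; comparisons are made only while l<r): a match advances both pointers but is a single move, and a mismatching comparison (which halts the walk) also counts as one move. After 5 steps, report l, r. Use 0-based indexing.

l=5, r=9

[0,14] '4'=='4' → l++,r--
[1,13] '3'=='3' → l++,r--
[2,12] '8'=='8' → l++,r--
[3,11] '6'=='6' → l++,r--
[4,10] '8'=='8' → l++,r--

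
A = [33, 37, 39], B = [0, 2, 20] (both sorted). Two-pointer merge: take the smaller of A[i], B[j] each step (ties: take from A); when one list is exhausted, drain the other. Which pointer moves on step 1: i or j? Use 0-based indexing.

j

[i=0,j=0] A[i]=33>B[j]=0 take 0 → j++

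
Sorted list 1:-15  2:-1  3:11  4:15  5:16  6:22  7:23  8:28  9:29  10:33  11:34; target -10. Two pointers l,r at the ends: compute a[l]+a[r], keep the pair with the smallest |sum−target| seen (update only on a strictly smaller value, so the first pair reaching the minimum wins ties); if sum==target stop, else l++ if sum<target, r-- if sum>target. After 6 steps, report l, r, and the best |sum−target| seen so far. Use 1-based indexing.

l=1, r=5, best |Δ|=17

[1,11] -15+34=19 d=29 * → r--
[1,10] -15+33=18 d=28 * → r--
[1,9] -15+29=14 d=24 * → r--
[1,8] -15+28=13 d=23 * → r--
[1,7] -15+23=8 d=18 * → r--
[1,6] -15+22=7 d=17 * → r--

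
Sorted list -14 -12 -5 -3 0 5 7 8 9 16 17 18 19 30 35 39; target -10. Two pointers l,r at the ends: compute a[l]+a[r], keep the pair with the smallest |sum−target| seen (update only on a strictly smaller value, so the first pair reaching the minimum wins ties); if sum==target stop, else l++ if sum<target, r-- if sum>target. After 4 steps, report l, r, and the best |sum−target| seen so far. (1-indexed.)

l=1, r=12, best |Δ|=15

[1,16] -14+39=25 d=35 * → r--
[1,15] -14+35=21 d=31 * → r--
[1,14] -14+30=16 d=26 * → r--
[1,13] -14+19=5 d=15 * → r--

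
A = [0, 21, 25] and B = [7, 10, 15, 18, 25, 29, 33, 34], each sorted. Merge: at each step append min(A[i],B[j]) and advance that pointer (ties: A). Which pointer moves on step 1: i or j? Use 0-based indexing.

i=0 j=0: A[i]=0<=B[j]=7 take 0, i++

i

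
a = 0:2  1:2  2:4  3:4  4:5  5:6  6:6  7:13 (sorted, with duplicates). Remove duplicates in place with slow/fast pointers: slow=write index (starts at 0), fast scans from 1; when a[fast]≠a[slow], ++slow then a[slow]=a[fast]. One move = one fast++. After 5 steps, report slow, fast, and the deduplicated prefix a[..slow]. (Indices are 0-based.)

(s=0,f=1) a[fast]=2=a[slow] dup → fast++
(s=0,f=2) a[fast]=4≠a[slow]=2 write a[1]=4 → slow++,fast++
(s=1,f=3) a[fast]=4=a[slow] dup → fast++
(s=1,f=4) a[fast]=5≠a[slow]=4 write a[2]=5 → slow++,fast++
(s=2,f=5) a[fast]=6≠a[slow]=5 write a[3]=6 → slow++,fast++

slow=3, fast=6, prefix=[2, 4, 5, 6]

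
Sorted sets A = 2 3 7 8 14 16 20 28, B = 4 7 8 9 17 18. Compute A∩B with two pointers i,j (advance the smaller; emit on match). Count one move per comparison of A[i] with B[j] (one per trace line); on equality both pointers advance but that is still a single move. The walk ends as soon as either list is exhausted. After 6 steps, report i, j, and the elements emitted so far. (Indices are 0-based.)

[i=0,j=0] 2<4 → i++
[i=1,j=0] 3<4 → i++
[i=2,j=0] 7>4 → j++
[i=2,j=1] 7==7 emit → i++,j++
[i=3,j=2] 8==8 emit → i++,j++
[i=4,j=3] 14>9 → j++

i=4, j=4, emitted=[7, 8]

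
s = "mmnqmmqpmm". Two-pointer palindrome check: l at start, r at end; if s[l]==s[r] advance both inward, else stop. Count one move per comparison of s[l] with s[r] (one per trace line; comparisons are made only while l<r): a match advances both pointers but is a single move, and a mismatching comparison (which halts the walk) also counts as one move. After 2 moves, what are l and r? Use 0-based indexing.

l=0 r=9: 'm'=='m', l++,r--
l=1 r=8: 'm'=='m', l++,r--

l=2, r=7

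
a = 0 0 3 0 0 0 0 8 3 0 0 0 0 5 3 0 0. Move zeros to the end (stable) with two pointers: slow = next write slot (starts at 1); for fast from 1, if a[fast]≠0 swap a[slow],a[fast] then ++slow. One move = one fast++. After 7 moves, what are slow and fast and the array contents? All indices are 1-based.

slow=1 fast=1: a[fast]=0, fast++
slow=1 fast=2: a[fast]=0, fast++
slow=1 fast=3: a[fast]=3≠0 swap→a[1]=3, slow++,fast++
slow=2 fast=4: a[fast]=0, fast++
slow=2 fast=5: a[fast]=0, fast++
slow=2 fast=6: a[fast]=0, fast++
slow=2 fast=7: a[fast]=0, fast++

slow=2, fast=8, a=[3, 0, 0, 0, 0, 0, 0, 8, 3, 0, 0, 0, 0, 5, 3, 0, 0]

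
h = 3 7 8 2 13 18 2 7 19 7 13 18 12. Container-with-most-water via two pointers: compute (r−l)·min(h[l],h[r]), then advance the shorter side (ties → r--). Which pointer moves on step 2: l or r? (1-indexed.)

l=1 r=13: min(3,12)*12=36 best=36 *, l++
l=2 r=13: min(7,12)*11=77 best=77 *, l++

l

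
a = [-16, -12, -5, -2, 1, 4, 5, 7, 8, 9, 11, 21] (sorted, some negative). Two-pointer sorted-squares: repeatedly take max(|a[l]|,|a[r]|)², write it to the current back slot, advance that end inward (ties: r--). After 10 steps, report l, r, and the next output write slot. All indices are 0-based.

l=0 r=11: |-16|<=|21| out[11]=441, r--
l=0 r=10: |-16|>|11| out[10]=256, l++
l=1 r=10: |-12|>|11| out[9]=144, l++
l=2 r=10: |-5|<=|11| out[8]=121, r--
l=2 r=9: |-5|<=|9| out[7]=81, r--
l=2 r=8: |-5|<=|8| out[6]=64, r--
l=2 r=7: |-5|<=|7| out[5]=49, r--
l=2 r=6: |-5|<=|5| out[4]=25, r--
l=2 r=5: |-5|>|4| out[3]=25, l++
l=3 r=5: |-2|<=|4| out[2]=16, r--

l=3, r=4, next write slot=1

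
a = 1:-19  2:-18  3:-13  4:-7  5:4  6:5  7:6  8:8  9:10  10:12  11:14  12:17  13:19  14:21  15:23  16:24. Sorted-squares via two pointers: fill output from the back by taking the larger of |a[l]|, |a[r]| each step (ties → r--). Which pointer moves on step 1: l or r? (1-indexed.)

r

[1,16] |-19|<=|24| out[16]=576 → r--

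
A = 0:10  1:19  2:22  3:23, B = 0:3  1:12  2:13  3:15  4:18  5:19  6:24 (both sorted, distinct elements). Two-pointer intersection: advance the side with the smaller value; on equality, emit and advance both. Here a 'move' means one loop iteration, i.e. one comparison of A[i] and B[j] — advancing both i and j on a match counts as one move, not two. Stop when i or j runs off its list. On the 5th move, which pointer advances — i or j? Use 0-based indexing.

[i=0,j=0] 10>3 → j++
[i=0,j=1] 10<12 → i++
[i=1,j=1] 19>12 → j++
[i=1,j=2] 19>13 → j++
[i=1,j=3] 19>15 → j++

j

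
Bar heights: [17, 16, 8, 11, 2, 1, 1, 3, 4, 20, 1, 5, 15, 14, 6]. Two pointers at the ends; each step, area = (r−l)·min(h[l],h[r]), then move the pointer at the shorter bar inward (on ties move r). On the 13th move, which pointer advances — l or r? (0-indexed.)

l

[0,14] min(17,6)*14=84 best=84 * → r--
[0,13] min(17,14)*13=182 best=182 * → r--
[0,12] min(17,15)*12=180 best=182 → r--
[0,11] min(17,5)*11=55 best=182 → r--
[0,10] min(17,1)*10=10 best=182 → r--
[0,9] min(17,20)*9=153 best=182 → l++
[1,9] min(16,20)*8=128 best=182 → l++
[2,9] min(8,20)*7=56 best=182 → l++
[3,9] min(11,20)*6=66 best=182 → l++
[4,9] min(2,20)*5=10 best=182 → l++
[5,9] min(1,20)*4=4 best=182 → l++
[6,9] min(1,20)*3=3 best=182 → l++
[7,9] min(3,20)*2=6 best=182 → l++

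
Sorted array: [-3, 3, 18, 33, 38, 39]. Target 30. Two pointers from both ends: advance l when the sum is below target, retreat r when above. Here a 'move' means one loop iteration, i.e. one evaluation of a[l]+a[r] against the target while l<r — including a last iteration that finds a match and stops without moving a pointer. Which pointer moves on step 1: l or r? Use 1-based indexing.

r

l=1 r=6: -3+39=36 >30, r--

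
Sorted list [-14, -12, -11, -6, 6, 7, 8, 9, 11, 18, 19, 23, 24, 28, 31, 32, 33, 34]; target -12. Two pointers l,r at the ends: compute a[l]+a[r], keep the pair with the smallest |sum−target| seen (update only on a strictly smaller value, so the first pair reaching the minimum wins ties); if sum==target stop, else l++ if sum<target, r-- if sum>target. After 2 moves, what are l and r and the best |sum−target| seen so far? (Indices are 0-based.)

[0,17] -14+34=20 d=32 * → r--
[0,16] -14+33=19 d=31 * → r--

l=0, r=15, best |Δ|=31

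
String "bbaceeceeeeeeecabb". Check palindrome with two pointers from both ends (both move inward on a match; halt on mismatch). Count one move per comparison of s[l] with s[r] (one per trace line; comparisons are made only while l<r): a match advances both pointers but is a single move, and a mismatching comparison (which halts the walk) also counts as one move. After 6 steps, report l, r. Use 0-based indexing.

l=0 r=17: 'b'=='b', l++,r--
l=1 r=16: 'b'=='b', l++,r--
l=2 r=15: 'a'=='a', l++,r--
l=3 r=14: 'c'=='c', l++,r--
l=4 r=13: 'e'=='e', l++,r--
l=5 r=12: 'e'=='e', l++,r--

l=6, r=11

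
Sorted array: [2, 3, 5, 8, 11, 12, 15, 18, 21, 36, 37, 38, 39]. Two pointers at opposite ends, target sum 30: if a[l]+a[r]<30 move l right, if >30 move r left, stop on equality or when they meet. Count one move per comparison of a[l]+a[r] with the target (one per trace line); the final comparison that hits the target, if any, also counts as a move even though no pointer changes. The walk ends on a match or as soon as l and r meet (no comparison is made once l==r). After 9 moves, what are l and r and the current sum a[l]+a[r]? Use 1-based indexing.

l=5, r=8, sum=29

[1,13] 2+39=41 >30 → r--
[1,12] 2+38=40 >30 → r--
[1,11] 2+37=39 >30 → r--
[1,10] 2+36=38 >30 → r--
[1,9] 2+21=23 <30 → l++
[2,9] 3+21=24 <30 → l++
[3,9] 5+21=26 <30 → l++
[4,9] 8+21=29 <30 → l++
[5,9] 11+21=32 >30 → r--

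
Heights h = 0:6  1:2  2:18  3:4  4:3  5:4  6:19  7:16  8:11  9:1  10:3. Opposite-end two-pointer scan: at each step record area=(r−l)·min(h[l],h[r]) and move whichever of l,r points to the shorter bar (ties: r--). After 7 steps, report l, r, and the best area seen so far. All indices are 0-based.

l=3, r=6, best area=80

l=0 r=10: min(6,3)*10=30 best=30 *, r--
l=0 r=9: min(6,1)*9=9 best=30, r--
l=0 r=8: min(6,11)*8=48 best=48 *, l++
l=1 r=8: min(2,11)*7=14 best=48, l++
l=2 r=8: min(18,11)*6=66 best=66 *, r--
l=2 r=7: min(18,16)*5=80 best=80 *, r--
l=2 r=6: min(18,19)*4=72 best=80, l++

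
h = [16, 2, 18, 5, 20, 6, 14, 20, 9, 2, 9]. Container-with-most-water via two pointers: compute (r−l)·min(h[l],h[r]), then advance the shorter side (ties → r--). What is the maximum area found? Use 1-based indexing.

max area = 112

l=1 r=11: min(16,9)*10=90 best=90 *, r--
l=1 r=10: min(16,2)*9=18 best=90, r--
l=1 r=9: min(16,9)*8=72 best=90, r--
l=1 r=8: min(16,20)*7=112 best=112 *, l++
l=2 r=8: min(2,20)*6=12 best=112, l++
l=3 r=8: min(18,20)*5=90 best=112, l++
l=4 r=8: min(5,20)*4=20 best=112, l++
l=5 r=8: min(20,20)*3=60 best=112, r--
l=5 r=7: min(20,14)*2=28 best=112, r--
l=5 r=6: min(20,6)*1=6 best=112, r--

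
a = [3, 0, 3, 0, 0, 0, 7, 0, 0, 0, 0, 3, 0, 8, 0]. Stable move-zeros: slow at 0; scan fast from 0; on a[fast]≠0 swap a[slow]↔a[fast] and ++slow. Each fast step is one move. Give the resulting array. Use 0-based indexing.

(s=0,f=0) a[fast]=3≠0 swap→a[0]=3 → slow++,fast++
(s=1,f=1) a[fast]=0 → fast++
(s=1,f=2) a[fast]=3≠0 swap→a[1]=3 → slow++,fast++
(s=2,f=3) a[fast]=0 → fast++
(s=2,f=4) a[fast]=0 → fast++
(s=2,f=5) a[fast]=0 → fast++
(s=2,f=6) a[fast]=7≠0 swap→a[2]=7 → slow++,fast++
(s=3,f=7) a[fast]=0 → fast++
(s=3,f=8) a[fast]=0 → fast++
(s=3,f=9) a[fast]=0 → fast++
(s=3,f=10) a[fast]=0 → fast++
(s=3,f=11) a[fast]=3≠0 swap→a[3]=3 → slow++,fast++
(s=4,f=12) a[fast]=0 → fast++
(s=4,f=13) a[fast]=8≠0 swap→a[4]=8 → slow++,fast++
(s=5,f=14) a[fast]=0 → fast++

[3, 3, 7, 3, 8, 0, 0, 0, 0, 0, 0, 0, 0, 0, 0]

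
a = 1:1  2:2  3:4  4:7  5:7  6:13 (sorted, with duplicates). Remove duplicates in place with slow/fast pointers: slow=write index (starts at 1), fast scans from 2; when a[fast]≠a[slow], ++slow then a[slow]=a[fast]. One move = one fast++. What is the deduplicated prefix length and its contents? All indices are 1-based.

length 5; prefix = [1, 2, 4, 7, 13]

slow=1 fast=2: a[fast]=2≠a[slow]=1 write a[2]=2, slow++,fast++
slow=2 fast=3: a[fast]=4≠a[slow]=2 write a[3]=4, slow++,fast++
slow=3 fast=4: a[fast]=7≠a[slow]=4 write a[4]=7, slow++,fast++
slow=4 fast=5: a[fast]=7=a[slow] dup, fast++
slow=4 fast=6: a[fast]=13≠a[slow]=7 write a[5]=13, slow++,fast++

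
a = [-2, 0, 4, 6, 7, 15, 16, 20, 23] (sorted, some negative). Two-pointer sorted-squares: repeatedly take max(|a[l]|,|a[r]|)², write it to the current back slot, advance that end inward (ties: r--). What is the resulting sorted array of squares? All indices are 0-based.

l=0 r=8: |-2|<=|23| out[8]=529, r--
l=0 r=7: |-2|<=|20| out[7]=400, r--
l=0 r=6: |-2|<=|16| out[6]=256, r--
l=0 r=5: |-2|<=|15| out[5]=225, r--
l=0 r=4: |-2|<=|7| out[4]=49, r--
l=0 r=3: |-2|<=|6| out[3]=36, r--
l=0 r=2: |-2|<=|4| out[2]=16, r--
l=0 r=1: |-2|>|0| out[1]=4, l++
l=1 r=1: |0|<=|0| out[0]=0, r--

[0, 4, 16, 36, 49, 225, 256, 400, 529]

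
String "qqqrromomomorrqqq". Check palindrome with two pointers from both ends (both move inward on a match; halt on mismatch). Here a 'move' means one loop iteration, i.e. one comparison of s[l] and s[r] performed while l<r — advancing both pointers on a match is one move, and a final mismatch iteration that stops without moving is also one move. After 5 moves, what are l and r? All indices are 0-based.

[0,16] 'q'=='q' → l++,r--
[1,15] 'q'=='q' → l++,r--
[2,14] 'q'=='q' → l++,r--
[3,13] 'r'=='r' → l++,r--
[4,12] 'r'=='r' → l++,r--

l=5, r=11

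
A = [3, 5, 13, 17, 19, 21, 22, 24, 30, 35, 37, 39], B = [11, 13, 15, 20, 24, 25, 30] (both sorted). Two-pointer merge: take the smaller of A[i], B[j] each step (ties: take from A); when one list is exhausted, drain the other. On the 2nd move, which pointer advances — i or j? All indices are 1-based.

[i=1,j=1] A[i]=3<=B[j]=11 take 3 → i++
[i=2,j=1] A[i]=5<=B[j]=11 take 5 → i++

i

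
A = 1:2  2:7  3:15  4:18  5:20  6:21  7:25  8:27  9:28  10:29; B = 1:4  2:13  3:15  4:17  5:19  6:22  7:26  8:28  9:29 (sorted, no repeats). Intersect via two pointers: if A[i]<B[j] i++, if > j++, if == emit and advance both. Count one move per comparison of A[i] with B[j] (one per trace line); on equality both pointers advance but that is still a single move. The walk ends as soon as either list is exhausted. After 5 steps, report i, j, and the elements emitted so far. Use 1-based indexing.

i=4, j=4, emitted=[15]

i=1 j=1: 2<4, i++
i=2 j=1: 7>4, j++
i=2 j=2: 7<13, i++
i=3 j=2: 15>13, j++
i=3 j=3: 15==15 emit, i++,j++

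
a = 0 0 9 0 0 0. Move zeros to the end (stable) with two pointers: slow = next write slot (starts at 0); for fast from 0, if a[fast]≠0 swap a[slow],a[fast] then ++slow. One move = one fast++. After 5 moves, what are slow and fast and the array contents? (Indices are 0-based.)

slow=1, fast=5, a=[9, 0, 0, 0, 0, 0]

slow=0 fast=0: a[fast]=0, fast++
slow=0 fast=1: a[fast]=0, fast++
slow=0 fast=2: a[fast]=9≠0 swap→a[0]=9, slow++,fast++
slow=1 fast=3: a[fast]=0, fast++
slow=1 fast=4: a[fast]=0, fast++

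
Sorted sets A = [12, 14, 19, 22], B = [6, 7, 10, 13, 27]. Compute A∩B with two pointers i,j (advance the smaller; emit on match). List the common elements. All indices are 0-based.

i=0 j=0: 12>6, j++
i=0 j=1: 12>7, j++
i=0 j=2: 12>10, j++
i=0 j=3: 12<13, i++
i=1 j=3: 14>13, j++
i=1 j=4: 14<27, i++
i=2 j=4: 19<27, i++
i=3 j=4: 22<27, i++

intersection = []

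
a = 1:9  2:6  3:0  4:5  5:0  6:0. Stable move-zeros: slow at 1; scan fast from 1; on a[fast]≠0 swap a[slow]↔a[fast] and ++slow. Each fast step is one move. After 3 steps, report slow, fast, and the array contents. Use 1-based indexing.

slow=1 fast=1: a[fast]=9≠0 swap→a[1]=9, slow++,fast++
slow=2 fast=2: a[fast]=6≠0 swap→a[2]=6, slow++,fast++
slow=3 fast=3: a[fast]=0, fast++

slow=3, fast=4, a=[9, 6, 0, 5, 0, 0]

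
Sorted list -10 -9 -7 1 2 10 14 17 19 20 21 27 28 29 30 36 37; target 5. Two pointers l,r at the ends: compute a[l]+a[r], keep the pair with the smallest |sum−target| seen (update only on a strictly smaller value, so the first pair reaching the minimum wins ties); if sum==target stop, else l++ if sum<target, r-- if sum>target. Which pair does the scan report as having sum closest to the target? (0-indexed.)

[0,16] -10+37=27 d=22 * → r--
[0,15] -10+36=26 d=21 * → r--
[0,14] -10+30=20 d=15 * → r--
[0,13] -10+29=19 d=14 * → r--
[0,12] -10+28=18 d=13 * → r--
[0,11] -10+27=17 d=12 * → r--
[0,10] -10+21=11 d=6 * → r--
[0,9] -10+20=10 d=5 * → r--
[0,8] -10+19=9 d=4 * → r--
[0,7] -10+17=7 d=2 * → r--
[0,6] -10+14=4 d=1 * → l++
[1,6] -9+14=5 d=0 * → stop

pair (-9, 14) with sum 5 (|Δ|=0)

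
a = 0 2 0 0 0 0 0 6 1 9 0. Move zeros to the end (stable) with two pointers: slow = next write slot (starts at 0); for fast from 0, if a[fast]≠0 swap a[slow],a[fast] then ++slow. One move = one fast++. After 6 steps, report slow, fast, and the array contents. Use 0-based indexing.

slow=1, fast=6, a=[2, 0, 0, 0, 0, 0, 0, 6, 1, 9, 0]

slow=0 fast=0: a[fast]=0, fast++
slow=0 fast=1: a[fast]=2≠0 swap→a[0]=2, slow++,fast++
slow=1 fast=2: a[fast]=0, fast++
slow=1 fast=3: a[fast]=0, fast++
slow=1 fast=4: a[fast]=0, fast++
slow=1 fast=5: a[fast]=0, fast++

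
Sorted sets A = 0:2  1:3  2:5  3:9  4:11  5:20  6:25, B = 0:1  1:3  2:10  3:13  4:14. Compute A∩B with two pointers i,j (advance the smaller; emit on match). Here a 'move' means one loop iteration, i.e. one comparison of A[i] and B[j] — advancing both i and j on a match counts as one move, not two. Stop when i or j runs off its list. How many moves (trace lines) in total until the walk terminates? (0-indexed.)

[i=0,j=0] 2>1 → j++
[i=0,j=1] 2<3 → i++
[i=1,j=1] 3==3 emit → i++,j++
[i=2,j=2] 5<10 → i++
[i=3,j=2] 9<10 → i++
[i=4,j=2] 11>10 → j++
[i=4,j=3] 11<13 → i++
[i=5,j=3] 20>13 → j++
[i=5,j=4] 20>14 → j++

9 moves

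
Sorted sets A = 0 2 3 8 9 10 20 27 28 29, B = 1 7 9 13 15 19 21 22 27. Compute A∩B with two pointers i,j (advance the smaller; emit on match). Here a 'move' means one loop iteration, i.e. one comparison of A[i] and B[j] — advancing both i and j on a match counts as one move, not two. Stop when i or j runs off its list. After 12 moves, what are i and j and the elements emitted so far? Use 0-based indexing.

[i=0,j=0] 0<1 → i++
[i=1,j=0] 2>1 → j++
[i=1,j=1] 2<7 → i++
[i=2,j=1] 3<7 → i++
[i=3,j=1] 8>7 → j++
[i=3,j=2] 8<9 → i++
[i=4,j=2] 9==9 emit → i++,j++
[i=5,j=3] 10<13 → i++
[i=6,j=3] 20>13 → j++
[i=6,j=4] 20>15 → j++
[i=6,j=5] 20>19 → j++
[i=6,j=6] 20<21 → i++

i=7, j=6, emitted=[9]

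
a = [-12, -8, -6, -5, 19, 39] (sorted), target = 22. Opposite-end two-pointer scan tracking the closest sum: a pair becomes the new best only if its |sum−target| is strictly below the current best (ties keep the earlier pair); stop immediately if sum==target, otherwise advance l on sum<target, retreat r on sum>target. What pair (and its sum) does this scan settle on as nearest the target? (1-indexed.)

pair (-12, 39) with sum 27 (|Δ|=5)

[1,6] -12+39=27 d=5 * → r--
[1,5] -12+19=7 d=15 → l++
[2,5] -8+19=11 d=11 → l++
[3,5] -6+19=13 d=9 → l++
[4,5] -5+19=14 d=8 → l++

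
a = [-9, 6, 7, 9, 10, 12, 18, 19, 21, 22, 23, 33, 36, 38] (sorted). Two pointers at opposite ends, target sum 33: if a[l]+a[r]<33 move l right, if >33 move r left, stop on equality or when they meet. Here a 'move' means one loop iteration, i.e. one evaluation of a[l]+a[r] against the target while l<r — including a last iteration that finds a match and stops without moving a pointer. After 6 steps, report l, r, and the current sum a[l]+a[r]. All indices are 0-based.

l=0 r=13: -9+38=29 <33, l++
l=1 r=13: 6+38=44 >33, r--
l=1 r=12: 6+36=42 >33, r--
l=1 r=11: 6+33=39 >33, r--
l=1 r=10: 6+23=29 <33, l++
l=2 r=10: 7+23=30 <33, l++

l=3, r=10, sum=32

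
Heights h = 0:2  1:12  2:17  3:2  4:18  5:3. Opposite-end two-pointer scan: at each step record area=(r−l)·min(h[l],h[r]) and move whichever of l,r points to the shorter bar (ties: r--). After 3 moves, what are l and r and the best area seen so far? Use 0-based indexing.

l=2, r=4, best area=36

[0,5] min(2,3)*5=10 best=10 * → l++
[1,5] min(12,3)*4=12 best=12 * → r--
[1,4] min(12,18)*3=36 best=36 * → l++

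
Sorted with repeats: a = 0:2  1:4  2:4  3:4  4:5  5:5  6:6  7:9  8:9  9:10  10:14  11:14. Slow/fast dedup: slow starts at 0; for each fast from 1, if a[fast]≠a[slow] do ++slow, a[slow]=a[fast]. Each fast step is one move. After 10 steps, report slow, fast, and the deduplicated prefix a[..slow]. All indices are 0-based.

slow=6, fast=11, prefix=[2, 4, 5, 6, 9, 10, 14]

slow=0 fast=1: a[fast]=4≠a[slow]=2 write a[1]=4, slow++,fast++
slow=1 fast=2: a[fast]=4=a[slow] dup, fast++
slow=1 fast=3: a[fast]=4=a[slow] dup, fast++
slow=1 fast=4: a[fast]=5≠a[slow]=4 write a[2]=5, slow++,fast++
slow=2 fast=5: a[fast]=5=a[slow] dup, fast++
slow=2 fast=6: a[fast]=6≠a[slow]=5 write a[3]=6, slow++,fast++
slow=3 fast=7: a[fast]=9≠a[slow]=6 write a[4]=9, slow++,fast++
slow=4 fast=8: a[fast]=9=a[slow] dup, fast++
slow=4 fast=9: a[fast]=10≠a[slow]=9 write a[5]=10, slow++,fast++
slow=5 fast=10: a[fast]=14≠a[slow]=10 write a[6]=14, slow++,fast++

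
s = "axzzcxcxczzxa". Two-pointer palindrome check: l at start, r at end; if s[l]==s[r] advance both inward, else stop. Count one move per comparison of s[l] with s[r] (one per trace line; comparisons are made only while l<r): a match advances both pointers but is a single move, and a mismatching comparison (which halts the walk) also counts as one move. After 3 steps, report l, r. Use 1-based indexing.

l=1 r=13: 'a'=='a', l++,r--
l=2 r=12: 'x'=='x', l++,r--
l=3 r=11: 'z'=='z', l++,r--

l=4, r=10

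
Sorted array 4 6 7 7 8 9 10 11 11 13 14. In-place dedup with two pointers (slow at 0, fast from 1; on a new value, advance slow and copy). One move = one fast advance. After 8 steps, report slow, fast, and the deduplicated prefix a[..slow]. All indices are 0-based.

slow=6, fast=9, prefix=[4, 6, 7, 8, 9, 10, 11]

slow=0 fast=1: a[fast]=6≠a[slow]=4 write a[1]=6, slow++,fast++
slow=1 fast=2: a[fast]=7≠a[slow]=6 write a[2]=7, slow++,fast++
slow=2 fast=3: a[fast]=7=a[slow] dup, fast++
slow=2 fast=4: a[fast]=8≠a[slow]=7 write a[3]=8, slow++,fast++
slow=3 fast=5: a[fast]=9≠a[slow]=8 write a[4]=9, slow++,fast++
slow=4 fast=6: a[fast]=10≠a[slow]=9 write a[5]=10, slow++,fast++
slow=5 fast=7: a[fast]=11≠a[slow]=10 write a[6]=11, slow++,fast++
slow=6 fast=8: a[fast]=11=a[slow] dup, fast++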